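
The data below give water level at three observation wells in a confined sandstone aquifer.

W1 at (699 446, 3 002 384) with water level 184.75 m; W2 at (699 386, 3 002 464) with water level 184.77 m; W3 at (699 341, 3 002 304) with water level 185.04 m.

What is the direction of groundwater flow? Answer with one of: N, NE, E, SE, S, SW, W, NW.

NE

Three-point gradient (reference W1): Δ to W2 = (-60, 80, +0.02), Δ to W3 = (-105, -80, +0.29).
∂h/∂x = -0.001879, ∂h/∂y = -0.001159 (det = 13200).
Flow = −∇h = (+0.001879 east, +0.001159 north), which points northeast.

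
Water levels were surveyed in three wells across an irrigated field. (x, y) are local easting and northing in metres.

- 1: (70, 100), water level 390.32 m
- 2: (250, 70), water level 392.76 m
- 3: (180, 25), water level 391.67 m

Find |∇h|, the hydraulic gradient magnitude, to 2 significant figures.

0.014

Taking 1 as reference: 2−1 = (180, -30, +2.44); 3−1 = (110, -75, +1.35).
Determinant of the coordinate differences = 180·(-75) − 110·(-30) = -10200.
∂h/∂x = [(+2.44)·(-75) − (+1.35)·(-30)] / -10200 = +0.01397
∂h/∂y = [180·(+1.35) − 110·(+2.44)] / -10200 = +0.002490
|∇h| = √(0.01397² + 0.002490²) = 0.01419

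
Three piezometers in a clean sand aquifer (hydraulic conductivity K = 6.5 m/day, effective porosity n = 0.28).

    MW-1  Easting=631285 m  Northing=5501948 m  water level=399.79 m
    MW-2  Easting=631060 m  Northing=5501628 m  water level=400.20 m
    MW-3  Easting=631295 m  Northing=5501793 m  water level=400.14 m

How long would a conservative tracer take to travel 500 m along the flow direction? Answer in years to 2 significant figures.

Differences from MW-1: to MW-2 (Δx, Δy, Δh) = (-225, -320, +0.41); to MW-3 = (10, -155, +0.35).
Solve a·Δx + b·Δy = Δh: det = (-225)·(-155) − 10·(-320) = 38075.
∂h/∂x = [(+0.41)·(-155) − (+0.35)·(-320)] / 38075 = +0.001272
∂h/∂y = [(-225)·(+0.35) − 10·(+0.41)] / 38075 = -0.002176
|∇h| = √(0.001272² + -0.002176²) = 0.002521
Seepage velocity v = K·i/n = 6.5 × 0.002521 / 0.28 = 0.05852 m/day.
t = 500 / 0.05852 = 8544 days = 23.4 years.

23 years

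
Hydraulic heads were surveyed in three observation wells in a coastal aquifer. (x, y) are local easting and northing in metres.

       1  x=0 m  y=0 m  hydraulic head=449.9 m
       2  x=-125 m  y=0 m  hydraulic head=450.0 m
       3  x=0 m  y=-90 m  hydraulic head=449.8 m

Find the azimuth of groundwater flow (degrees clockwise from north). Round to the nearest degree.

144°

∂h/∂x = (450.0 − 449.9) / (-125 − 0) = -0.0008000
∂h/∂y = (449.8 − 449.9) / (-90 − 0) = +0.001111
Flow direction (−∇h) has components (+0.0008000 E, -0.001111 N).
Azimuth = atan2(E, N) = atan2(+0.0008000, -0.001111) = 144.2° ≈ 144°.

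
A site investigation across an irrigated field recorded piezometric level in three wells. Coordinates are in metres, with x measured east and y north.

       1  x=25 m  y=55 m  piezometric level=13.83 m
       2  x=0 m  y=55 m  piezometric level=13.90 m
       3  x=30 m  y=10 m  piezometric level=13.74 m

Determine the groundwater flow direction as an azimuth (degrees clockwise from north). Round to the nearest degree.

121°

Differences from 1: to 2 (Δx, Δy, Δh) = (-25, 0, +0.07); to 3 = (5, -45, -0.09).
Solve a·Δx + b·Δy = Δh: det = (-25)·(-45) − 5·0 = 1125.
∂h/∂x = [(+0.07)·(-45) − (-0.09)·0] / 1125 = -0.002800
∂h/∂y = [(-25)·(-0.09) − 5·(+0.07)] / 1125 = +0.001689
Flow direction (−∇h) has components (+0.002800 E, -0.001689 N).
Azimuth = atan2(E, N) = atan2(+0.002800, -0.001689) = 121.1° ≈ 121°.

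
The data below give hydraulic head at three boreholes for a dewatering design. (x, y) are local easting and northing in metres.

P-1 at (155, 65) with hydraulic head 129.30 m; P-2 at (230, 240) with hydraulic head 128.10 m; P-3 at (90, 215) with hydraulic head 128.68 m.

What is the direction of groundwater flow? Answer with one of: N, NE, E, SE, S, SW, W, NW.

With h = a·x + b·y + c and P-1 as origin, the differences give:
  75·a + 175·b = -1.20
  (-65)·a + 150·b = -0.62
Eliminate b (×150 and ×175, subtract): 22625·a = -71.500 → a = ∂h/∂x = -0.003160
Back-substitute: b = ∂h/∂y = -0.005503.
Flow = −∇h = (+0.003160 east, +0.005503 north), which points northeast.

NE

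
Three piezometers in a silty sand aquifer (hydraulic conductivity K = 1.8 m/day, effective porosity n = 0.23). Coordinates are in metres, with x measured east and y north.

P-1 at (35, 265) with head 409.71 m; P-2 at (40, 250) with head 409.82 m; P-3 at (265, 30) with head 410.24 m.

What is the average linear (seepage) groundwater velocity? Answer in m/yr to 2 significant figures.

With h = a·x + b·y + c and P-1 as origin, the differences give:
  5·a + (-15)·b = +0.11
  230·a + (-235)·b = +0.53
Eliminate b (×(-235) and ×(-15), subtract): 2275·a = -17.900 → a = ∂h/∂x = -0.007868
Back-substitute: b = ∂h/∂y = -0.009956.
|∇h| = √(-0.007868² + -0.009956²) = 0.01269
Seepage velocity v = K·i/n = 1.8 × 0.01269 / 0.23 = 0.09931 m/day = 36.27 m/yr.

36 m/yr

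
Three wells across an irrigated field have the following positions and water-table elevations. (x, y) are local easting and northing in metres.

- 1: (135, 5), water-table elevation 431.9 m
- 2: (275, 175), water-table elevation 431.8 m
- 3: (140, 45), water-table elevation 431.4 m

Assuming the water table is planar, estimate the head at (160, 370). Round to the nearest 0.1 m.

427.0 m

Differences from 1: to 2 (Δx, Δy, Δh) = (140, 170, -0.1); to 3 = (5, 40, -0.5).
Determinant of the coordinate differences = 140·40 − 5·170 = 4750.
∂h/∂x = [(-0.1)·40 − (-0.5)·170] / 4750 = +0.01705
∂h/∂y = [140·(-0.5) − 5·(-0.1)] / 4750 = -0.01463
h(160, 370) = 431.9 + (+0.01705)·(25) + (-0.01463)·(365) = 431.9 +0.426 -5.341 = 426.986 m.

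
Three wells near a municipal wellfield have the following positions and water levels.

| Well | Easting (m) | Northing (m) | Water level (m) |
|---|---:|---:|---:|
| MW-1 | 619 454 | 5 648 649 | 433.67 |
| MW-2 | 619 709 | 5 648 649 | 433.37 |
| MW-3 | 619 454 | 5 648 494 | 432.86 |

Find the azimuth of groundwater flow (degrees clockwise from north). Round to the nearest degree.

167°

∂h/∂x = (433.37 − 433.67) / (619709 − 619454) = -0.001176
∂h/∂y = (432.86 − 433.67) / (5648494 − 5648649) = +0.005226
Flow direction (−∇h) has components (+0.001176 E, -0.005226 N).
Azimuth = atan2(E, N) = atan2(+0.001176, -0.005226) = 167.3° ≈ 167°.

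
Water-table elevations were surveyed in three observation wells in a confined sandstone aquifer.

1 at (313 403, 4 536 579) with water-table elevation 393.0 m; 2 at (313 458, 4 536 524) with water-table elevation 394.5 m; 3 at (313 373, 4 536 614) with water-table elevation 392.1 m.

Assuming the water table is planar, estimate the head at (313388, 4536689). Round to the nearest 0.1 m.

With h = a·x + b·y + c and 1 as origin, the differences give:
  55·a + (-55)·b = +1.5
  (-30)·a + 35·b = -0.9
Eliminate b (×35 and ×(-55), subtract): 275·a = 3.00 → a = ∂h/∂x = +0.01091
Back-substitute: b = ∂h/∂y = -0.01636.
h(313388, 4536689) = 393.0 + (+0.01091)·(-15) + (-0.01636)·(110) = 393.0 -0.164 -1.800 = 391.036 m.

391.0 m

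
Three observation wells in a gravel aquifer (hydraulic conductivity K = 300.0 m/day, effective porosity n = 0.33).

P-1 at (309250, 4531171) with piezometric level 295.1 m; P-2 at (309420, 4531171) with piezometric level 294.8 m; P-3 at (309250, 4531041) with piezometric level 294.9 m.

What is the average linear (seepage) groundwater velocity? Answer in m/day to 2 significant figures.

∂h/∂x = (294.8 − 295.1) / (309420 − 309250) = -0.001765
∂h/∂y = (294.9 − 295.1) / (4531041 − 4531171) = +0.001538
|∇h| = √(-0.001765² + 0.001538²) = 0.002341
Seepage velocity v = K·i/n = 300.0 × 0.002341 / 0.33 = 2.128 m/day.

2.1 m/day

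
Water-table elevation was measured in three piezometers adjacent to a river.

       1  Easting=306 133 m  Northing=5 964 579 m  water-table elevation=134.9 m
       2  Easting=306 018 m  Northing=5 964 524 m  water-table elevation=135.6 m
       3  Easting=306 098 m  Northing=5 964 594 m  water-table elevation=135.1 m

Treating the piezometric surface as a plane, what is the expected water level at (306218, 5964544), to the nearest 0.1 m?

134.4 m

Differences from 1: to 2 (Δx, Δy, Δh) = (-115, -55, +0.7); to 3 = (-35, 15, +0.2).
Solve a·Δx + b·Δy = Δh: det = (-115)·15 − (-35)·(-55) = -3650.
∂h/∂x = [(+0.7)·15 − (+0.2)·(-55)] / -3650 = -0.005890
∂h/∂y = [(-115)·(+0.2) − (-35)·(+0.7)] / -3650 = -0.0004110
h(306218, 5964544) = 134.9 + (-0.005890)·(85) + (-0.0004110)·(-35) = 134.9 -0.501 +0.014 = 134.414 m.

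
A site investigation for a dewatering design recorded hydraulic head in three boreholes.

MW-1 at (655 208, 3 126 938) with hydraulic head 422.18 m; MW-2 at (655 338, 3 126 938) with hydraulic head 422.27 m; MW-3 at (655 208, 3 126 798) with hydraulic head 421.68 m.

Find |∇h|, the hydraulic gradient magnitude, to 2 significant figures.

0.0036

∂h/∂x = (422.27 − 422.18) / (655338 − 655208) = +0.0006923
∂h/∂y = (421.68 − 422.18) / (3126798 − 3126938) = +0.003571
|∇h| = √(0.0006923² + 0.003571²) = 0.003637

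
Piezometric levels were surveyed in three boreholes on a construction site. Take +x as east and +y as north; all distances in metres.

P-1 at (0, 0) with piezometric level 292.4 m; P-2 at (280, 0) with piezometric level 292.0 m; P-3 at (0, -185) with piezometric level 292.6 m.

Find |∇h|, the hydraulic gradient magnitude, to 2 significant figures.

0.0018

∂h/∂x = (292.0 − 292.4) / (280 − 0) = -0.001429
∂h/∂y = (292.6 − 292.4) / (-185 − 0) = -0.001081
|∇h| = √(-0.001429² + -0.001081²) = 0.001792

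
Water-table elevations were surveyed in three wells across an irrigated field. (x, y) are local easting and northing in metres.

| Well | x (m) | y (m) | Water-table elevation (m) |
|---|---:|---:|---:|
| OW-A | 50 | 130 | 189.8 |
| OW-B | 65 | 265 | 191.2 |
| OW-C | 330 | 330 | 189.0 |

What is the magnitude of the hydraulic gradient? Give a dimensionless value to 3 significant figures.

Differences from OW-A: to OW-B (Δx, Δy, Δh) = (15, 135, +1.4); to OW-C = (280, 200, -0.8).
Solve a·Δx + b·Δy = Δh: det = 15·200 − 280·135 = -34800.
∂h/∂x = [(+1.4)·200 − (-0.8)·135] / -34800 = -0.01115
∂h/∂y = [15·(-0.8) − 280·(+1.4)] / -34800 = +0.01161
|∇h| = √(-0.01115² + 0.01161²) = 0.0161

0.0161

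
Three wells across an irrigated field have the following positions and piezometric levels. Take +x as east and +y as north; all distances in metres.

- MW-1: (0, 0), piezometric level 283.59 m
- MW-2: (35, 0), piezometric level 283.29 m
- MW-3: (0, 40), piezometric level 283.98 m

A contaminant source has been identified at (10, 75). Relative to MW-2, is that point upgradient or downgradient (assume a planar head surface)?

upgradient

∂h/∂x = (283.29 − 283.59) / (35 − 0) = -0.008571
∂h/∂y = (283.98 − 283.59) / (40 − 0) = +0.009750
Head at (10, 75) = 283.59 + (-0.008571)·(10) + (+0.009750)·(75) = 284.24 m.
That is higher than the 283.29 m at MW-2, so the point is upgradient.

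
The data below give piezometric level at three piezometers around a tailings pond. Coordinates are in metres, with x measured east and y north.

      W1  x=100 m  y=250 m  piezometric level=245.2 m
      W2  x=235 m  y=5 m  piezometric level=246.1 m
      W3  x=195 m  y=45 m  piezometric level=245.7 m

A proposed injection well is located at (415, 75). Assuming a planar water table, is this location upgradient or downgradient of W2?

upgradient

Three-point gradient (reference W1): Δ to W2 = (135, -245, +0.9), Δ to W3 = (95, -205, +0.5).
∂h/∂x = +0.01409, ∂h/∂y = +0.004091 (det = -4400).
Head at (415, 75) = 245.2 + (+0.01409)·(315) + (+0.004091)·(-175) = 248.92 m.
That is higher than the 246.1 m at W2, so the point is upgradient.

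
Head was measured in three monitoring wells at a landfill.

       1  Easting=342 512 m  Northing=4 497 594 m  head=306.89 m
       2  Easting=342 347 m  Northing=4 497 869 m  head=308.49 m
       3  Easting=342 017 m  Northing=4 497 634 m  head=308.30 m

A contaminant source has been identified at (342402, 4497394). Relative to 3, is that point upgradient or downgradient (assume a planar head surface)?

downgradient

Three-point gradient (reference 1): Δ to 2 = (-165, 275, +1.60), Δ to 3 = (-495, 40, +1.41).
∂h/∂x = -0.002500, ∂h/∂y = +0.004318 (det = 129525).
Head at (342402, 4497394) = 306.89 + (-0.002500)·(-110) + (+0.004318)·(-200) = 306.30 m.
That is lower than the 308.30 m at 3, so the point is downgradient.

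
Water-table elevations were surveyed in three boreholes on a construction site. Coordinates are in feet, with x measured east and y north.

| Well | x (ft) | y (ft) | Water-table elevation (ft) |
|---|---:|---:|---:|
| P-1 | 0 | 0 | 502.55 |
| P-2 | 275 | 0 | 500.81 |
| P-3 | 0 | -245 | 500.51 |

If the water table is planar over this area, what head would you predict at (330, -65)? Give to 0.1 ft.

499.9 ft

∂h/∂x = (500.81 − 502.55) / (275 − 0) = -0.006327
∂h/∂y = (500.51 − 502.55) / (-245 − 0) = +0.008327
h(330, -65) = 502.55 + (-0.006327)·(330) + (+0.008327)·(-65) = 502.55 -2.088 -0.541 = 499.921 ft.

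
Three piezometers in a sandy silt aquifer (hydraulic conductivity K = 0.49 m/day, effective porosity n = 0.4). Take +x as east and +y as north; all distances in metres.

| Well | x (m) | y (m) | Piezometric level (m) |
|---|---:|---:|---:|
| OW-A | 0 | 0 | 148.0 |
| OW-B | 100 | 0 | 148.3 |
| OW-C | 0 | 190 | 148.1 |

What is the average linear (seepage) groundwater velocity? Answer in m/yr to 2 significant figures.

1.4 m/yr

∂h/∂x = (148.3 − 148.0) / (100 − 0) = +0.003000
∂h/∂y = (148.1 − 148.0) / (190 − 0) = +0.0005263
|∇h| = √(0.003000² + 0.0005263²) = 0.003046
Seepage velocity v = K·i/n = 0.49 × 0.003046 / 0.4 = 0.003731 m/day = 1.363 m/yr.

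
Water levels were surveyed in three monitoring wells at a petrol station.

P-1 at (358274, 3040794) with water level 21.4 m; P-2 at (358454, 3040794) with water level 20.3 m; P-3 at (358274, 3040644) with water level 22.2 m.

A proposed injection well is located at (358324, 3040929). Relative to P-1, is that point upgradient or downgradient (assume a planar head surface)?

downgradient

∂h/∂x = (20.3 − 21.4) / (358454 − 358274) = -0.006111
∂h/∂y = (22.2 − 21.4) / (3040644 − 3040794) = -0.005333
Head at (358324, 3040929) = 21.4 + (-0.006111)·(50) + (-0.005333)·(135) = 20.37 m.
That is lower than the 21.4 m at P-1, so the point is downgradient.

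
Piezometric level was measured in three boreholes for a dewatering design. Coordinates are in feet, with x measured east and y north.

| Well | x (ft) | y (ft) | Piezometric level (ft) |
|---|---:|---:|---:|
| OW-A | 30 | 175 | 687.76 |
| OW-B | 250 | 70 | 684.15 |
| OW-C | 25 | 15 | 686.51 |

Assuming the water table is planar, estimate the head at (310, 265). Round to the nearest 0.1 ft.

Differences from OW-A: to OW-B (Δx, Δy, Δh) = (220, -105, -3.61); to OW-C = (-5, -160, -1.25).
Determinant of the coordinate differences = 220·(-160) − (-5)·(-105) = -35725.
∂h/∂x = [(-3.61)·(-160) − (-1.25)·(-105)] / -35725 = -0.01249
∂h/∂y = [220·(-1.25) − (-5)·(-3.61)] / -35725 = +0.008203
h(310, 265) = 687.76 + (-0.01249)·(280) + (+0.008203)·(90) = 687.76 -3.498 +0.738 = 685.000 ft.

685.0 ft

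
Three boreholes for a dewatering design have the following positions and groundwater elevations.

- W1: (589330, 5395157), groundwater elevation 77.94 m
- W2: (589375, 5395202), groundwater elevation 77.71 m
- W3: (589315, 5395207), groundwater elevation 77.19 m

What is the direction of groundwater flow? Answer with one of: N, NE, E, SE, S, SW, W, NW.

With h = a·x + b·y + c and W1 as origin, the differences give:
  45·a + 45·b = -0.23
  (-15)·a + 50·b = -0.75
Eliminate b (×50 and ×45, subtract): 2925·a = 22.250 → a = ∂h/∂x = +0.007607
Back-substitute: b = ∂h/∂y = -0.01272.
Flow = −∇h = (-0.007607 east, +0.01272 north), which points northwest.

NW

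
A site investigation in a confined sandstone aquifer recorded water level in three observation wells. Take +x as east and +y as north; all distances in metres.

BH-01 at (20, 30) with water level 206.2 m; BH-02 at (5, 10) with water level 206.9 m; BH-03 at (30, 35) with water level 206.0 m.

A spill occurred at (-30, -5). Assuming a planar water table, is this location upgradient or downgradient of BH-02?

upgradient

With h = a·x + b·y + c and BH-01 as origin, the differences give:
  (-15)·a + (-20)·b = +0.7
  10·a + 5·b = -0.2
Eliminate b (×5 and ×(-20), subtract): 125·a = -0.50 → a = ∂h/∂x = -0.004000
Back-substitute: b = ∂h/∂y = -0.03200.
Head at (-30, -5) = 206.2 + (-0.004000)·(-50) + (-0.03200)·(-35) = 207.52 m.
That is higher than the 206.9 m at BH-02, so the point is upgradient.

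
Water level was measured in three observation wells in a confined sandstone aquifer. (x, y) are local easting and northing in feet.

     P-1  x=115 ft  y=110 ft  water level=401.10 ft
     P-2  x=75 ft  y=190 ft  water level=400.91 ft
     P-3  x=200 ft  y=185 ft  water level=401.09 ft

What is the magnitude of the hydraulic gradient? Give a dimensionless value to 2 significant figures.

Differences from P-1: to P-2 (Δx, Δy, Δh) = (-40, 80, -0.19); to P-3 = (85, 75, -0.01).
Determinant of the coordinate differences = (-40)·75 − 85·80 = -9800.
∂h/∂x = [(-0.19)·75 − (-0.01)·80] / -9800 = +0.001372
∂h/∂y = [(-40)·(-0.01) − 85·(-0.19)] / -9800 = -0.001689
|∇h| = √(0.001372² + -0.001689²) = 0.002176

0.0022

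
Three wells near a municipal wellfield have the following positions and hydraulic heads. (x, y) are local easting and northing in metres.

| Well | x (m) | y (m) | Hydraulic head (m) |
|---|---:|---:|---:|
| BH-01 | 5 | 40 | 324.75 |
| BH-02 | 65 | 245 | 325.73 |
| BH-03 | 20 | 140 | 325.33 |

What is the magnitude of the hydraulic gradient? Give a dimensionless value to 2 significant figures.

0.0099

Taking BH-01 as reference: BH-02−BH-01 = (60, 205, +0.98); BH-03−BH-01 = (15, 100, +0.58).
Determinant of the coordinate differences = 60·100 − 15·205 = 2925.
∂h/∂x = [(+0.98)·100 − (+0.58)·205] / 2925 = -0.007145
∂h/∂y = [60·(+0.58) − 15·(+0.98)] / 2925 = +0.006872
|∇h| = √(-0.007145² + 0.006872²) = 0.009913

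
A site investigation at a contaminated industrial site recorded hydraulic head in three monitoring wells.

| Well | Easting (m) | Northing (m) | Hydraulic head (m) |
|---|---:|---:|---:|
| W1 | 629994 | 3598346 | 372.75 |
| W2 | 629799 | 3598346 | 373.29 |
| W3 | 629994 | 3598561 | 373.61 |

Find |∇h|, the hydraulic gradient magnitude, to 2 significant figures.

∂h/∂x = (373.29 − 372.75) / (629799 − 629994) = -0.002769
∂h/∂y = (373.61 − 372.75) / (3598561 − 3598346) = +0.004000
|∇h| = √(-0.002769² + 0.004000²) = 0.004865

0.0049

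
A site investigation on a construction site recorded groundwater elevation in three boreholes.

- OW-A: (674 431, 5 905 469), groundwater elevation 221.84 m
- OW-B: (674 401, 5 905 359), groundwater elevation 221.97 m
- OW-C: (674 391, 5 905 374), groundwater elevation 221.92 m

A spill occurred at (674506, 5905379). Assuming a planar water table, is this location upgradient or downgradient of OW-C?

With h = a·x + b·y + c and OW-A as origin, the differences give:
  (-30)·a + (-110)·b = +0.13
  (-40)·a + (-95)·b = +0.08
Eliminate b (×(-95) and ×(-110), subtract): -1550·a = -3.550 → a = ∂h/∂x = +0.002290
Back-substitute: b = ∂h/∂y = -0.001806.
Head at (674506, 5905379) = 221.84 + (+0.002290)·(75) + (-0.001806)·(-90) = 222.17 m.
That is higher than the 221.92 m at OW-C, so the point is upgradient.

upgradient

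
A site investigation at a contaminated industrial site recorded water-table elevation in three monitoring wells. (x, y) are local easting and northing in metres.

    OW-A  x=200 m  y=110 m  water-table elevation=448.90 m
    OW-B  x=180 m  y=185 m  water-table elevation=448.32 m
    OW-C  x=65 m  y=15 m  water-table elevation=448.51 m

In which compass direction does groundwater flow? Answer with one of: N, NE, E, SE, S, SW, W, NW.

With h = a·x + b·y + c and OW-A as origin, the differences give:
  (-20)·a + 75·b = -0.58
  (-135)·a + (-95)·b = -0.39
Eliminate b (×(-95) and ×75, subtract): 12025·a = 84.350 → a = ∂h/∂x = +0.007015
Back-substitute: b = ∂h/∂y = -0.005863.
Flow = −∇h = (-0.007015 east, +0.005863 north), which points northwest.

NW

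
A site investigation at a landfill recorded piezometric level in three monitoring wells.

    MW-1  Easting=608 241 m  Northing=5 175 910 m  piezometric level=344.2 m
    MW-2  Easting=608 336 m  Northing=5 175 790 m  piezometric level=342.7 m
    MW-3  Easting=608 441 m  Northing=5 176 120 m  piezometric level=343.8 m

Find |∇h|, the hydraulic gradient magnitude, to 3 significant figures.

Three-point gradient (reference MW-1): Δ to MW-2 = (95, -120, -1.5), Δ to MW-3 = (200, 210, -0.4).
∂h/∂x = -0.008259, ∂h/∂y = +0.005961 (det = 43950).
|∇h| = √(-0.008259² + 0.005961²) = 0.01019

0.0102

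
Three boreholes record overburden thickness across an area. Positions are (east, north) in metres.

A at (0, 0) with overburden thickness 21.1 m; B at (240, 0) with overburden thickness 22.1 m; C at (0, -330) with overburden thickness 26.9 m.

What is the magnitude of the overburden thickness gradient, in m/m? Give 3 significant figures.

∂d/∂x = (22.1 − 21.1) / (240 − 0) = +0.004167
∂d/∂y = (26.9 − 21.1) / (-330 − 0) = -0.01758
|∇f| = √(0.004167² + -0.01758²) = 0.01807 m/m

0.0181 m/m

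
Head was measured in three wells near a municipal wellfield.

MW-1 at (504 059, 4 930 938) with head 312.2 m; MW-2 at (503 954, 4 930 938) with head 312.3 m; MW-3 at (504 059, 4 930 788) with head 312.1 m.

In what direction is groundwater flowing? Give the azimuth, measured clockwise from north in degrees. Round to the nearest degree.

125°

∂h/∂x = (312.3 − 312.2) / (503954 − 504059) = -0.0009524
∂h/∂y = (312.1 − 312.2) / (4930788 − 4930938) = +0.0006667
Flow direction (−∇h) has components (+0.0009524 E, -0.0006667 N).
Azimuth = atan2(E, N) = atan2(+0.0009524, -0.0006667) = 125.0° ≈ 125°.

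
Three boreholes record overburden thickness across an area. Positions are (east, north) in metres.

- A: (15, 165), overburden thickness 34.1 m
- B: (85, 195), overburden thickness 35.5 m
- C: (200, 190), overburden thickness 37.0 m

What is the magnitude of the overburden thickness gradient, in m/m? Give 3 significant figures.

With d = a·x + b·y + c and A as origin, the differences give:
  70·a + 30·b = +1.4
  185·a + 25·b = +2.9
Eliminate b (×25 and ×30, subtract): -3800·a = -52.00 → a = ∂d/∂x = +0.01368
Back-substitute: b = ∂d/∂y = +0.01474.
|∇f| = √(0.01368² + 0.01474²) = 0.02011 m/m

0.0201 m/m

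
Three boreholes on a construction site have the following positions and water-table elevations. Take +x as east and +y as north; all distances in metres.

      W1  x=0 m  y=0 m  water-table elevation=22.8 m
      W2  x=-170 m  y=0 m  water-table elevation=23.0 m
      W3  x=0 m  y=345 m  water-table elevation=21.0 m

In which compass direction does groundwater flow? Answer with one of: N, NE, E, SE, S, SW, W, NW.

N

∂h/∂x = (23.0 − 22.8) / (-170 − 0) = -0.001176
∂h/∂y = (21.0 − 22.8) / (345 − 0) = -0.005217
Flow = −∇h = (+0.001176 east, +0.005217 north), which points north.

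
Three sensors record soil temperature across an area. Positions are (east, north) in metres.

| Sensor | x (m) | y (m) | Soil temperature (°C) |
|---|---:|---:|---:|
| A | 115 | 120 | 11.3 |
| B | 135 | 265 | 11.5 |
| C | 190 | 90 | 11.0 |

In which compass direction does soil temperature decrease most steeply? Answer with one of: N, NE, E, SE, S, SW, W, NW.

Three-point gradient (reference A): Δ to B = (20, 145, +0.2), Δ to C = (75, -30, -0.3).
∂T/∂x = -0.003268, ∂T/∂y = +0.001830 (det = -11475).
Steepest decrease is along −∇f = (+0.003268 E, -0.001830 N) → southeast.

SE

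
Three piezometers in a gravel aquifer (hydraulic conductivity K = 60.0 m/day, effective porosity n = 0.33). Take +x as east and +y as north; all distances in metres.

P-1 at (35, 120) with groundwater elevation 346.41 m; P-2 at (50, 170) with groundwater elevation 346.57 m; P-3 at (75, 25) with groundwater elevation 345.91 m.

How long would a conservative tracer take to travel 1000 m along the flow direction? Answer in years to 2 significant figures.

3.0 years

Taking P-1 as reference: P-2−P-1 = (15, 50, +0.16); P-3−P-1 = (40, -95, -0.50).
Determinant of the coordinate differences = 15·(-95) − 40·50 = -3425.
∂h/∂x = [(+0.16)·(-95) − (-0.50)·50] / -3425 = -0.002861
∂h/∂y = [15·(-0.50) − 40·(+0.16)] / -3425 = +0.004058
|∇h| = √(-0.002861² + 0.004058²) = 0.004965
Seepage velocity v = K·i/n = 60.0 × 0.004965 / 0.33 = 0.9027 m/day.
t = 1000 / 0.9027 = 1108 days = 3.03 years.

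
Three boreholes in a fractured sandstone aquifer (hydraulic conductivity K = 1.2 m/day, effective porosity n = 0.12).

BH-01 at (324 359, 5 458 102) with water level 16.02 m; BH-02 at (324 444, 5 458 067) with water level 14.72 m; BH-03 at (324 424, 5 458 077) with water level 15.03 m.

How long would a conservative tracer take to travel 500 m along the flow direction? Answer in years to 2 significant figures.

With h = a·x + b·y + c and BH-01 as origin, the differences give:
  85·a + (-35)·b = -1.30
  65·a + (-25)·b = -0.99
Eliminate b (×(-25) and ×(-35), subtract): 150·a = -2.150 → a = ∂h/∂x = -0.01433
Back-substitute: b = ∂h/∂y = +0.002333.
|∇h| = √(-0.01433² + 0.002333²) = 0.01452
Seepage velocity v = K·i/n = 1.2 × 0.01452 / 0.12 = 0.1452 m/day.
t = 500 / 0.1452 = 3444 days = 9.43 years.

9.4 years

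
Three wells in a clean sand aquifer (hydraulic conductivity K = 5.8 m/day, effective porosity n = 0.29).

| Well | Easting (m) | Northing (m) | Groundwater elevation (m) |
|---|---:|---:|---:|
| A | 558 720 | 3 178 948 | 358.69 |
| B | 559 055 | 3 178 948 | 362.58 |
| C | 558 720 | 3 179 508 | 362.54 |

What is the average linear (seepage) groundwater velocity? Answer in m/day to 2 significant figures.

0.27 m/day

∂h/∂x = (362.58 − 358.69) / (559055 − 558720) = +0.01161
∂h/∂y = (362.54 − 358.69) / (3179508 − 3178948) = +0.006875
|∇h| = √(0.01161² + 0.006875²) = 0.01349
Seepage velocity v = K·i/n = 5.8 × 0.01349 / 0.29 = 0.2698 m/day.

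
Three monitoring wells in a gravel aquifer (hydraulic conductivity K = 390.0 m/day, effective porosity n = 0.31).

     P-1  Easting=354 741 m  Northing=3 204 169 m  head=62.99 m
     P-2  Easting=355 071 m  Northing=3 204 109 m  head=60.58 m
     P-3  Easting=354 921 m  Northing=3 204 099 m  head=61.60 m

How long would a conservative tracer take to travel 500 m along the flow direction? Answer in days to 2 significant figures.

Differences from P-1: to P-2 (Δx, Δy, Δh) = (330, -60, -2.41); to P-3 = (180, -70, -1.39).
Solve a·Δx + b·Δy = Δh: det = 330·(-70) − 180·(-60) = -12300.
∂h/∂x = [(-2.41)·(-70) − (-1.39)·(-60)] / -12300 = -0.006935
∂h/∂y = [330·(-1.39) − 180·(-2.41)] / -12300 = +0.002024
|∇h| = √(-0.006935² + 0.002024²) = 0.007224
Seepage velocity v = K·i/n = 390.0 × 0.007224 / 0.31 = 9.088 m/day.
t = 500 / 9.088 = 55.02 days.

55 days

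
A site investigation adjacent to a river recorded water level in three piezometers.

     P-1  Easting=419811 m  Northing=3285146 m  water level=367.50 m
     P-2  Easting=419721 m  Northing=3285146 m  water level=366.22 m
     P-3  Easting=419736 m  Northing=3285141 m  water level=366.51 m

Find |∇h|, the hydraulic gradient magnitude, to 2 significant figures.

0.021

Taking P-1 as reference: P-2−P-1 = (-90, 0, -1.28); P-3−P-1 = (-75, -5, -0.99).
Determinant of the coordinate differences = (-90)·(-5) − (-75)·0 = 450.
∂h/∂x = [(-1.28)·(-5) − (-0.99)·0] / 450 = +0.01422
∂h/∂y = [(-90)·(-0.99) − (-75)·(-1.28)] / 450 = -0.01533
|∇h| = √(0.01422² + -0.01533²) = 0.02091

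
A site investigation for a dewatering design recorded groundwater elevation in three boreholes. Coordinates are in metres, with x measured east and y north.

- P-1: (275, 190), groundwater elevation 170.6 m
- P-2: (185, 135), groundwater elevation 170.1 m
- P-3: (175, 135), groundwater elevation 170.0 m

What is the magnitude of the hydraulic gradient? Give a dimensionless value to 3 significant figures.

Taking P-1 as reference: P-2−P-1 = (-90, -55, -0.5); P-3−P-1 = (-100, -55, -0.6).
Solve a·Δx + b·Δy = Δh: det = (-90)·(-55) − (-100)·(-55) = -550.
∂h/∂x = [(-0.5)·(-55) − (-0.6)·(-55)] / -550 = +0.010000
∂h/∂y = [(-90)·(-0.6) − (-100)·(-0.5)] / -550 = -0.007273
|∇h| = √(0.010000² + -0.007273²) = 0.01237

0.0124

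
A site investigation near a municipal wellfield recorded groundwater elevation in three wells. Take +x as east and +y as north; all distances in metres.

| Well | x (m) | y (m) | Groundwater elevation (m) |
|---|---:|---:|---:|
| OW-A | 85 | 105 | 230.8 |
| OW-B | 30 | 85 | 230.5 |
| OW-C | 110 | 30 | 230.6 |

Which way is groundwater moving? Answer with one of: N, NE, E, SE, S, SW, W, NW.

Taking OW-A as reference: OW-B−OW-A = (-55, -20, -0.3); OW-C−OW-A = (25, -75, -0.2).
Solve a·Δx + b·Δy = Δh: det = (-55)·(-75) − 25·(-20) = 4625.
∂h/∂x = [(-0.3)·(-75) − (-0.2)·(-20)] / 4625 = +0.004000
∂h/∂y = [(-55)·(-0.2) − 25·(-0.3)] / 4625 = +0.004000
Flow = −∇h = (-0.004000 east, -0.004000 north), which points southwest.

SW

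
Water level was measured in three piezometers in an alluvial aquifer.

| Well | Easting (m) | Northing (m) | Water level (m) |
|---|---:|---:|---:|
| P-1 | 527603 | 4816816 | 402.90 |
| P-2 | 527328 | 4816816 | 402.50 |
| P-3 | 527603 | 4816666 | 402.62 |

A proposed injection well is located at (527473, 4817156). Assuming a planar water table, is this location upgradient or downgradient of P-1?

∂h/∂x = (402.50 − 402.90) / (527328 − 527603) = +0.001455
∂h/∂y = (402.62 − 402.90) / (4816666 − 4816816) = +0.001867
Head at (527473, 4817156) = 402.90 + (+0.001455)·(-130) + (+0.001867)·(340) = 403.35 m.
That is higher than the 402.90 m at P-1, so the point is upgradient.

upgradient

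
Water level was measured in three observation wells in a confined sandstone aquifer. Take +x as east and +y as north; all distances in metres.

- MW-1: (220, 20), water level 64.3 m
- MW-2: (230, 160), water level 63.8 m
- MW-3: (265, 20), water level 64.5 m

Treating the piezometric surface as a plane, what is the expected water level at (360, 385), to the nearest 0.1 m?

Taking MW-1 as reference: MW-2−MW-1 = (10, 140, -0.5); MW-3−MW-1 = (45, 0, +0.2).
Determinant of the coordinate differences = 10·0 − 45·140 = -6300.
∂h/∂x = [(-0.5)·0 − (+0.2)·140] / -6300 = +0.004444
∂h/∂y = [10·(+0.2) − 45·(-0.5)] / -6300 = -0.003889
h(360, 385) = 64.3 + (+0.004444)·(140) + (-0.003889)·(365) = 64.3 +0.622 -1.419 = 63.503 m.

63.5 m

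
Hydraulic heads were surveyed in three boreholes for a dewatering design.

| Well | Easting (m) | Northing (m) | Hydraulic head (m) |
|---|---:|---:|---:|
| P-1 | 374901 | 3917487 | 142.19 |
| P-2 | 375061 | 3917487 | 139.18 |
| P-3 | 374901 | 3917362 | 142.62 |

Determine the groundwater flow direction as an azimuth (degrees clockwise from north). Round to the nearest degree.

080°

∂h/∂x = (139.18 − 142.19) / (375061 − 374901) = -0.01881
∂h/∂y = (142.62 − 142.19) / (3917362 − 3917487) = -0.003440
Flow direction (−∇h) has components (+0.01881 E, +0.003440 N).
Azimuth = atan2(E, N) = atan2(+0.01881, +0.003440) = 79.6° ≈ 080°.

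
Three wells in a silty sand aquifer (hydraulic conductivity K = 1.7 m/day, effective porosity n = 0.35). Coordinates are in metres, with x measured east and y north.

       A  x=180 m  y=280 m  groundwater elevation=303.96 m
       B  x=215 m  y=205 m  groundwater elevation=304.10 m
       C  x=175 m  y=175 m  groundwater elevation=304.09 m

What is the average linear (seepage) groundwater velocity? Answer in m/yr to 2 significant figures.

3.2 m/yr

Differences from A: to B (Δx, Δy, Δh) = (35, -75, +0.14); to C = (-5, -105, +0.13).
Solve a·Δx + b·Δy = Δh: det = 35·(-105) − (-5)·(-75) = -4050.
∂h/∂x = [(+0.14)·(-105) − (+0.13)·(-75)] / -4050 = +0.001222
∂h/∂y = [35·(+0.13) − (-5)·(+0.14)] / -4050 = -0.001296
|∇h| = √(0.001222² + -0.001296²) = 0.001781
Seepage velocity v = K·i/n = 1.7 × 0.001781 / 0.35 = 0.008651 m/day = 3.16 m/yr.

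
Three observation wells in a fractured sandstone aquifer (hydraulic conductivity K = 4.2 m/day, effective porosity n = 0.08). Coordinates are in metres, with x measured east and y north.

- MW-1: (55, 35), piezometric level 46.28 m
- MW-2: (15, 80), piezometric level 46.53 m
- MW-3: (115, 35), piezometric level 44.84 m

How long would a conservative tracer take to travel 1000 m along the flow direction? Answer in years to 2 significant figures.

1.8 years

Three-point gradient (reference MW-1): Δ to MW-2 = (-40, 45, +0.25), Δ to MW-3 = (60, 0, -1.44).
∂h/∂x = -0.02400, ∂h/∂y = -0.01578 (det = -2700).
|∇h| = √(-0.02400² + -0.01578²) = 0.02872
Seepage velocity v = K·i/n = 4.2 × 0.02872 / 0.08 = 1.508 m/day.
t = 1000 / 1.508 = 663.1 days = 1.82 years.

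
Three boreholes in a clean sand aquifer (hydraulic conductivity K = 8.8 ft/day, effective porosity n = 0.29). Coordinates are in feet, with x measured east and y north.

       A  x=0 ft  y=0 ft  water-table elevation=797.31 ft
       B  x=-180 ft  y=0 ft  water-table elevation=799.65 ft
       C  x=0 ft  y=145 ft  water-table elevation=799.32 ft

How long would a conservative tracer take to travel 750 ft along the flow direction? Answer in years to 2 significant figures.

3.6 years

∂h/∂x = (799.65 − 797.31) / (-180 − 0) = -0.01300
∂h/∂y = (799.32 − 797.31) / (145 − 0) = +0.01386
|∇h| = √(-0.01300² + 0.01386²) = 0.019
Seepage velocity v = K·i/n = 8.8 × 0.019 / 0.29 = 0.5766 ft/day.
t = 750 / 0.5766 = 1301 days = 3.56 years.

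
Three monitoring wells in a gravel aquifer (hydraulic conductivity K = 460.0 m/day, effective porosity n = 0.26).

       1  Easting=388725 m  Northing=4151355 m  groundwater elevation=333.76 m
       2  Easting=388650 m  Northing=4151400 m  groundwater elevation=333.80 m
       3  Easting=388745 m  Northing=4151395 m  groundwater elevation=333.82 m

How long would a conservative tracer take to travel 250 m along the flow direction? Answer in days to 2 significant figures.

Differences from 1: to 2 (Δx, Δy, Δh) = (-75, 45, +0.04); to 3 = (20, 40, +0.06).
Solve a·Δx + b·Δy = Δh: det = (-75)·40 − 20·45 = -3900.
∂h/∂x = [(+0.04)·40 − (+0.06)·45] / -3900 = +0.0002821
∂h/∂y = [(-75)·(+0.06) − 20·(+0.04)] / -3900 = +0.001359
|∇h| = √(0.0002821² + 0.001359²) = 0.001388
Seepage velocity v = K·i/n = 460.0 × 0.001388 / 0.26 = 2.456 m/day.
t = 250 / 2.456 = 101.8 days.

100 days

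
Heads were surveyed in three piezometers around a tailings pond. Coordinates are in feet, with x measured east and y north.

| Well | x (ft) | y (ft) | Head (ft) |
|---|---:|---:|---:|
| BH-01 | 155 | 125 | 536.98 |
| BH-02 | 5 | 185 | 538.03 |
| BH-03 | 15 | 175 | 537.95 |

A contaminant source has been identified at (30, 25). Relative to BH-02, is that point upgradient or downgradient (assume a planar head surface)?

Three-point gradient (reference BH-01): Δ to BH-02 = (-150, 60, +1.05), Δ to BH-03 = (-140, 50, +0.97).
∂h/∂x = -0.006333, ∂h/∂y = +0.001667 (det = 900).
Head at (30, 25) = 536.98 + (-0.006333)·(-125) + (+0.001667)·(-100) = 537.61 ft.
That is lower than the 538.03 ft at BH-02, so the point is downgradient.

downgradient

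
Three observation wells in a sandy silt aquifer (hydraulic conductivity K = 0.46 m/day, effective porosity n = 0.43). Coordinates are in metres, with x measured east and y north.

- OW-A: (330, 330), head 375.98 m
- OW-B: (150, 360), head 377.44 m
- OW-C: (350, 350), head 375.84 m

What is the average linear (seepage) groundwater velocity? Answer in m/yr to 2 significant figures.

3.1 m/yr

With h = a·x + b·y + c and OW-A as origin, the differences give:
  (-180)·a + 30·b = +1.46
  20·a + 20·b = -0.14
Eliminate b (×20 and ×30, subtract): -4200·a = 33.400 → a = ∂h/∂x = -0.007952
Back-substitute: b = ∂h/∂y = +0.0009524.
|∇h| = √(-0.007952² + 0.0009524²) = 0.008009
Seepage velocity v = K·i/n = 0.46 × 0.008009 / 0.43 = 0.008568 m/day = 3.129 m/yr.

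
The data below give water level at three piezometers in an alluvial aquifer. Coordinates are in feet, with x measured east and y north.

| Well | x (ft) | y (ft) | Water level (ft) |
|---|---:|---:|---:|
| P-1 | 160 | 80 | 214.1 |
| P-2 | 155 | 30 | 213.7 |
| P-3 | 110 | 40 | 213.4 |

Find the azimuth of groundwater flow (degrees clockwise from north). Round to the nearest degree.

Differences from P-1: to P-2 (Δx, Δy, Δh) = (-5, -50, -0.4); to P-3 = (-50, -40, -0.7).
Determinant of the coordinate differences = (-5)·(-40) − (-50)·(-50) = -2300.
∂h/∂x = [(-0.4)·(-40) − (-0.7)·(-50)] / -2300 = +0.008261
∂h/∂y = [(-5)·(-0.7) − (-50)·(-0.4)] / -2300 = +0.007174
Flow direction (−∇h) has components (-0.008261 E, -0.007174 N).
Azimuth = atan2(E, N) = atan2(-0.008261, -0.007174) = 229.0° ≈ 229°.

229°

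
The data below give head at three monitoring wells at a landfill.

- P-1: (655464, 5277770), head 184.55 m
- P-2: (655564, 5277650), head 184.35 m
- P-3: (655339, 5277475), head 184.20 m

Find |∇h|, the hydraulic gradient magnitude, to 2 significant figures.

Three-point gradient (reference P-1): Δ to P-2 = (100, -120, -0.20), Δ to P-3 = (-125, -295, -0.35).
∂h/∂x = -0.0003820, ∂h/∂y = +0.001348 (det = -44500).
|∇h| = √(-0.0003820² + 0.001348²) = 0.001401

0.0014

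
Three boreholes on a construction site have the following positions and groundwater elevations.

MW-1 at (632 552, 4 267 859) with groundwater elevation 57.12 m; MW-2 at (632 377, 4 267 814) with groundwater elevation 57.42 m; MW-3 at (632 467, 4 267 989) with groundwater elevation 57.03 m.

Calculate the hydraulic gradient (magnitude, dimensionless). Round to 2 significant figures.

0.0020

With h = a·x + b·y + c and MW-1 as origin, the differences give:
  (-175)·a + (-45)·b = +0.30
  (-85)·a + 130·b = -0.09
Eliminate b (×130 and ×(-45), subtract): -26575·a = 34.950 → a = ∂h/∂x = -0.001315
Back-substitute: b = ∂h/∂y = -0.001552.
|∇h| = √(-0.001315² + -0.001552²) = 0.002034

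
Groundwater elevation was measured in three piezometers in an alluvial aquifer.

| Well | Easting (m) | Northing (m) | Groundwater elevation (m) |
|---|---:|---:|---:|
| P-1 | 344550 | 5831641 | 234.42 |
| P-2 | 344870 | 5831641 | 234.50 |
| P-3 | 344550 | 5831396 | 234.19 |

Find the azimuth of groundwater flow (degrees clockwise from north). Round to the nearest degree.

195°

∂h/∂x = (234.50 − 234.42) / (344870 − 344550) = +0.0002500
∂h/∂y = (234.19 − 234.42) / (5831396 − 5831641) = +0.0009388
Flow direction (−∇h) has components (-0.0002500 E, -0.0009388 N).
Azimuth = atan2(E, N) = atan2(-0.0002500, -0.0009388) = 194.9° ≈ 195°.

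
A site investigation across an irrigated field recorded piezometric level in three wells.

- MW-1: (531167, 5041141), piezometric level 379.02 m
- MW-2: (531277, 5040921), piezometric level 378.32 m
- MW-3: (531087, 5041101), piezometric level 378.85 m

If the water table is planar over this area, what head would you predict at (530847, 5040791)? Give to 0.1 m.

Taking MW-1 as reference: MW-2−MW-1 = (110, -220, -0.70); MW-3−MW-1 = (-80, -40, -0.17).
Solve a·Δx + b·Δy = Δh: det = 110·(-40) − (-80)·(-220) = -22000.
∂h/∂x = [(-0.70)·(-40) − (-0.17)·(-220)] / -22000 = +0.0004273
∂h/∂y = [110·(-0.17) − (-80)·(-0.70)] / -22000 = +0.003395
h(530847, 5040791) = 379.02 + (+0.0004273)·(-320) + (+0.003395)·(-350) = 379.02 -0.137 -1.188 = 377.695 m.

377.7 m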